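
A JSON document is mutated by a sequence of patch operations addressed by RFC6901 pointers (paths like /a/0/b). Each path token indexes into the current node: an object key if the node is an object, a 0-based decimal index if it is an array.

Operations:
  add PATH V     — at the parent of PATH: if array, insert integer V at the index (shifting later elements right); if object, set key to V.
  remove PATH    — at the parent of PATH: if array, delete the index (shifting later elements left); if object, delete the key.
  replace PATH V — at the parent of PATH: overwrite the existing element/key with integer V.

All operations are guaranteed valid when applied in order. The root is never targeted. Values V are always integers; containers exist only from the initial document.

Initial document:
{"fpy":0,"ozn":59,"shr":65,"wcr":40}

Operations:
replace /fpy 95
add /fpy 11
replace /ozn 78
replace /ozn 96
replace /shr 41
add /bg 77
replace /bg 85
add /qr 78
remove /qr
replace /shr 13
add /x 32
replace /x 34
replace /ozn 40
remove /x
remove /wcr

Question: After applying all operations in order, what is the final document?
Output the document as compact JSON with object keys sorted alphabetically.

After op 1 (replace /fpy 95): {"fpy":95,"ozn":59,"shr":65,"wcr":40}
After op 2 (add /fpy 11): {"fpy":11,"ozn":59,"shr":65,"wcr":40}
After op 3 (replace /ozn 78): {"fpy":11,"ozn":78,"shr":65,"wcr":40}
After op 4 (replace /ozn 96): {"fpy":11,"ozn":96,"shr":65,"wcr":40}
After op 5 (replace /shr 41): {"fpy":11,"ozn":96,"shr":41,"wcr":40}
After op 6 (add /bg 77): {"bg":77,"fpy":11,"ozn":96,"shr":41,"wcr":40}
After op 7 (replace /bg 85): {"bg":85,"fpy":11,"ozn":96,"shr":41,"wcr":40}
After op 8 (add /qr 78): {"bg":85,"fpy":11,"ozn":96,"qr":78,"shr":41,"wcr":40}
After op 9 (remove /qr): {"bg":85,"fpy":11,"ozn":96,"shr":41,"wcr":40}
After op 10 (replace /shr 13): {"bg":85,"fpy":11,"ozn":96,"shr":13,"wcr":40}
After op 11 (add /x 32): {"bg":85,"fpy":11,"ozn":96,"shr":13,"wcr":40,"x":32}
After op 12 (replace /x 34): {"bg":85,"fpy":11,"ozn":96,"shr":13,"wcr":40,"x":34}
After op 13 (replace /ozn 40): {"bg":85,"fpy":11,"ozn":40,"shr":13,"wcr":40,"x":34}
After op 14 (remove /x): {"bg":85,"fpy":11,"ozn":40,"shr":13,"wcr":40}
After op 15 (remove /wcr): {"bg":85,"fpy":11,"ozn":40,"shr":13}

Answer: {"bg":85,"fpy":11,"ozn":40,"shr":13}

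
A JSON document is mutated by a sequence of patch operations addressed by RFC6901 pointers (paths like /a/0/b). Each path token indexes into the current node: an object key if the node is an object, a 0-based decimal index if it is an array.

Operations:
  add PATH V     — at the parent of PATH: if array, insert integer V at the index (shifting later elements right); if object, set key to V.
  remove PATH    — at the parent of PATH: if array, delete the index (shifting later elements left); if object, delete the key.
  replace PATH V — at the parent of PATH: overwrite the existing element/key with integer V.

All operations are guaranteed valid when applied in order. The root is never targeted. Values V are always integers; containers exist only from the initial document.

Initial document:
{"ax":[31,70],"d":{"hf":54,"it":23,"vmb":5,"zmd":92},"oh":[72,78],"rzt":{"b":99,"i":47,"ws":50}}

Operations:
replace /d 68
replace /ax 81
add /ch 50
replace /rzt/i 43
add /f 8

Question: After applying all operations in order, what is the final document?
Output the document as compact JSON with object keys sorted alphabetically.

After op 1 (replace /d 68): {"ax":[31,70],"d":68,"oh":[72,78],"rzt":{"b":99,"i":47,"ws":50}}
After op 2 (replace /ax 81): {"ax":81,"d":68,"oh":[72,78],"rzt":{"b":99,"i":47,"ws":50}}
After op 3 (add /ch 50): {"ax":81,"ch":50,"d":68,"oh":[72,78],"rzt":{"b":99,"i":47,"ws":50}}
After op 4 (replace /rzt/i 43): {"ax":81,"ch":50,"d":68,"oh":[72,78],"rzt":{"b":99,"i":43,"ws":50}}
After op 5 (add /f 8): {"ax":81,"ch":50,"d":68,"f":8,"oh":[72,78],"rzt":{"b":99,"i":43,"ws":50}}

Answer: {"ax":81,"ch":50,"d":68,"f":8,"oh":[72,78],"rzt":{"b":99,"i":43,"ws":50}}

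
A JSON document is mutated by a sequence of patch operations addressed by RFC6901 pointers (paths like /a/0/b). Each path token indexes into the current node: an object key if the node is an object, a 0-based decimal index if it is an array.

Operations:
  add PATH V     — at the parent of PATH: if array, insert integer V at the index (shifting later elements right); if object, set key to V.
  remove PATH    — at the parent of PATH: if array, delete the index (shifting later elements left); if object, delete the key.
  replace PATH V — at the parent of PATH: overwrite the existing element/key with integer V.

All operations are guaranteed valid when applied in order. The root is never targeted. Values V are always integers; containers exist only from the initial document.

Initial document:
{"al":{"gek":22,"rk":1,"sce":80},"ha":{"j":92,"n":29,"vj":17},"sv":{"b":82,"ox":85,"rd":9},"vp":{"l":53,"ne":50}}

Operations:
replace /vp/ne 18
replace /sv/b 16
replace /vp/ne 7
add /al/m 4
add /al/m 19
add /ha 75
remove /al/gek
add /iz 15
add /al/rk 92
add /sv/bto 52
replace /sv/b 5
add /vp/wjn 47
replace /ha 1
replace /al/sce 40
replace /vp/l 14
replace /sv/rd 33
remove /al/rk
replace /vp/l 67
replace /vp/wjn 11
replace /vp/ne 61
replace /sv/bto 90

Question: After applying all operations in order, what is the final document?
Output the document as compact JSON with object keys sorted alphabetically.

After op 1 (replace /vp/ne 18): {"al":{"gek":22,"rk":1,"sce":80},"ha":{"j":92,"n":29,"vj":17},"sv":{"b":82,"ox":85,"rd":9},"vp":{"l":53,"ne":18}}
After op 2 (replace /sv/b 16): {"al":{"gek":22,"rk":1,"sce":80},"ha":{"j":92,"n":29,"vj":17},"sv":{"b":16,"ox":85,"rd":9},"vp":{"l":53,"ne":18}}
After op 3 (replace /vp/ne 7): {"al":{"gek":22,"rk":1,"sce":80},"ha":{"j":92,"n":29,"vj":17},"sv":{"b":16,"ox":85,"rd":9},"vp":{"l":53,"ne":7}}
After op 4 (add /al/m 4): {"al":{"gek":22,"m":4,"rk":1,"sce":80},"ha":{"j":92,"n":29,"vj":17},"sv":{"b":16,"ox":85,"rd":9},"vp":{"l":53,"ne":7}}
After op 5 (add /al/m 19): {"al":{"gek":22,"m":19,"rk":1,"sce":80},"ha":{"j":92,"n":29,"vj":17},"sv":{"b":16,"ox":85,"rd":9},"vp":{"l":53,"ne":7}}
After op 6 (add /ha 75): {"al":{"gek":22,"m":19,"rk":1,"sce":80},"ha":75,"sv":{"b":16,"ox":85,"rd":9},"vp":{"l":53,"ne":7}}
After op 7 (remove /al/gek): {"al":{"m":19,"rk":1,"sce":80},"ha":75,"sv":{"b":16,"ox":85,"rd":9},"vp":{"l":53,"ne":7}}
After op 8 (add /iz 15): {"al":{"m":19,"rk":1,"sce":80},"ha":75,"iz":15,"sv":{"b":16,"ox":85,"rd":9},"vp":{"l":53,"ne":7}}
After op 9 (add /al/rk 92): {"al":{"m":19,"rk":92,"sce":80},"ha":75,"iz":15,"sv":{"b":16,"ox":85,"rd":9},"vp":{"l":53,"ne":7}}
After op 10 (add /sv/bto 52): {"al":{"m":19,"rk":92,"sce":80},"ha":75,"iz":15,"sv":{"b":16,"bto":52,"ox":85,"rd":9},"vp":{"l":53,"ne":7}}
After op 11 (replace /sv/b 5): {"al":{"m":19,"rk":92,"sce":80},"ha":75,"iz":15,"sv":{"b":5,"bto":52,"ox":85,"rd":9},"vp":{"l":53,"ne":7}}
After op 12 (add /vp/wjn 47): {"al":{"m":19,"rk":92,"sce":80},"ha":75,"iz":15,"sv":{"b":5,"bto":52,"ox":85,"rd":9},"vp":{"l":53,"ne":7,"wjn":47}}
After op 13 (replace /ha 1): {"al":{"m":19,"rk":92,"sce":80},"ha":1,"iz":15,"sv":{"b":5,"bto":52,"ox":85,"rd":9},"vp":{"l":53,"ne":7,"wjn":47}}
After op 14 (replace /al/sce 40): {"al":{"m":19,"rk":92,"sce":40},"ha":1,"iz":15,"sv":{"b":5,"bto":52,"ox":85,"rd":9},"vp":{"l":53,"ne":7,"wjn":47}}
After op 15 (replace /vp/l 14): {"al":{"m":19,"rk":92,"sce":40},"ha":1,"iz":15,"sv":{"b":5,"bto":52,"ox":85,"rd":9},"vp":{"l":14,"ne":7,"wjn":47}}
After op 16 (replace /sv/rd 33): {"al":{"m":19,"rk":92,"sce":40},"ha":1,"iz":15,"sv":{"b":5,"bto":52,"ox":85,"rd":33},"vp":{"l":14,"ne":7,"wjn":47}}
After op 17 (remove /al/rk): {"al":{"m":19,"sce":40},"ha":1,"iz":15,"sv":{"b":5,"bto":52,"ox":85,"rd":33},"vp":{"l":14,"ne":7,"wjn":47}}
After op 18 (replace /vp/l 67): {"al":{"m":19,"sce":40},"ha":1,"iz":15,"sv":{"b":5,"bto":52,"ox":85,"rd":33},"vp":{"l":67,"ne":7,"wjn":47}}
After op 19 (replace /vp/wjn 11): {"al":{"m":19,"sce":40},"ha":1,"iz":15,"sv":{"b":5,"bto":52,"ox":85,"rd":33},"vp":{"l":67,"ne":7,"wjn":11}}
After op 20 (replace /vp/ne 61): {"al":{"m":19,"sce":40},"ha":1,"iz":15,"sv":{"b":5,"bto":52,"ox":85,"rd":33},"vp":{"l":67,"ne":61,"wjn":11}}
After op 21 (replace /sv/bto 90): {"al":{"m":19,"sce":40},"ha":1,"iz":15,"sv":{"b":5,"bto":90,"ox":85,"rd":33},"vp":{"l":67,"ne":61,"wjn":11}}

Answer: {"al":{"m":19,"sce":40},"ha":1,"iz":15,"sv":{"b":5,"bto":90,"ox":85,"rd":33},"vp":{"l":67,"ne":61,"wjn":11}}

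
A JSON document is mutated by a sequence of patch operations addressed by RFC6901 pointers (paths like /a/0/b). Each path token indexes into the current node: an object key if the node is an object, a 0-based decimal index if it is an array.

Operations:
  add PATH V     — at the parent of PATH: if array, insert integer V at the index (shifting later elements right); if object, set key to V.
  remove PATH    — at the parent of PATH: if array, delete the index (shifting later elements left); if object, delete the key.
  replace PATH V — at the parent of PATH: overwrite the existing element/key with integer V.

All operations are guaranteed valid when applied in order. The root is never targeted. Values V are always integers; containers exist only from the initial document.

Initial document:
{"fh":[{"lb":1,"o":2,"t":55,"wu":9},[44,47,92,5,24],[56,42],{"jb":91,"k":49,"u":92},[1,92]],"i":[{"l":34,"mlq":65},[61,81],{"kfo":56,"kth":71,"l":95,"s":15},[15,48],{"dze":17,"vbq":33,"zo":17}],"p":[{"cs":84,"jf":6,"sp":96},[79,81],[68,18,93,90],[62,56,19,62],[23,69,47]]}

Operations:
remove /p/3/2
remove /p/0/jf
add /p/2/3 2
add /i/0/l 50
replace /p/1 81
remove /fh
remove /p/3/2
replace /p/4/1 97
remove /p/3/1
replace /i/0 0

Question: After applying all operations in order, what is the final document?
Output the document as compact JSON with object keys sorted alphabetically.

Answer: {"i":[0,[61,81],{"kfo":56,"kth":71,"l":95,"s":15},[15,48],{"dze":17,"vbq":33,"zo":17}],"p":[{"cs":84,"sp":96},81,[68,18,93,2,90],[62],[23,97,47]]}

Derivation:
After op 1 (remove /p/3/2): {"fh":[{"lb":1,"o":2,"t":55,"wu":9},[44,47,92,5,24],[56,42],{"jb":91,"k":49,"u":92},[1,92]],"i":[{"l":34,"mlq":65},[61,81],{"kfo":56,"kth":71,"l":95,"s":15},[15,48],{"dze":17,"vbq":33,"zo":17}],"p":[{"cs":84,"jf":6,"sp":96},[79,81],[68,18,93,90],[62,56,62],[23,69,47]]}
After op 2 (remove /p/0/jf): {"fh":[{"lb":1,"o":2,"t":55,"wu":9},[44,47,92,5,24],[56,42],{"jb":91,"k":49,"u":92},[1,92]],"i":[{"l":34,"mlq":65},[61,81],{"kfo":56,"kth":71,"l":95,"s":15},[15,48],{"dze":17,"vbq":33,"zo":17}],"p":[{"cs":84,"sp":96},[79,81],[68,18,93,90],[62,56,62],[23,69,47]]}
After op 3 (add /p/2/3 2): {"fh":[{"lb":1,"o":2,"t":55,"wu":9},[44,47,92,5,24],[56,42],{"jb":91,"k":49,"u":92},[1,92]],"i":[{"l":34,"mlq":65},[61,81],{"kfo":56,"kth":71,"l":95,"s":15},[15,48],{"dze":17,"vbq":33,"zo":17}],"p":[{"cs":84,"sp":96},[79,81],[68,18,93,2,90],[62,56,62],[23,69,47]]}
After op 4 (add /i/0/l 50): {"fh":[{"lb":1,"o":2,"t":55,"wu":9},[44,47,92,5,24],[56,42],{"jb":91,"k":49,"u":92},[1,92]],"i":[{"l":50,"mlq":65},[61,81],{"kfo":56,"kth":71,"l":95,"s":15},[15,48],{"dze":17,"vbq":33,"zo":17}],"p":[{"cs":84,"sp":96},[79,81],[68,18,93,2,90],[62,56,62],[23,69,47]]}
After op 5 (replace /p/1 81): {"fh":[{"lb":1,"o":2,"t":55,"wu":9},[44,47,92,5,24],[56,42],{"jb":91,"k":49,"u":92},[1,92]],"i":[{"l":50,"mlq":65},[61,81],{"kfo":56,"kth":71,"l":95,"s":15},[15,48],{"dze":17,"vbq":33,"zo":17}],"p":[{"cs":84,"sp":96},81,[68,18,93,2,90],[62,56,62],[23,69,47]]}
After op 6 (remove /fh): {"i":[{"l":50,"mlq":65},[61,81],{"kfo":56,"kth":71,"l":95,"s":15},[15,48],{"dze":17,"vbq":33,"zo":17}],"p":[{"cs":84,"sp":96},81,[68,18,93,2,90],[62,56,62],[23,69,47]]}
After op 7 (remove /p/3/2): {"i":[{"l":50,"mlq":65},[61,81],{"kfo":56,"kth":71,"l":95,"s":15},[15,48],{"dze":17,"vbq":33,"zo":17}],"p":[{"cs":84,"sp":96},81,[68,18,93,2,90],[62,56],[23,69,47]]}
After op 8 (replace /p/4/1 97): {"i":[{"l":50,"mlq":65},[61,81],{"kfo":56,"kth":71,"l":95,"s":15},[15,48],{"dze":17,"vbq":33,"zo":17}],"p":[{"cs":84,"sp":96},81,[68,18,93,2,90],[62,56],[23,97,47]]}
After op 9 (remove /p/3/1): {"i":[{"l":50,"mlq":65},[61,81],{"kfo":56,"kth":71,"l":95,"s":15},[15,48],{"dze":17,"vbq":33,"zo":17}],"p":[{"cs":84,"sp":96},81,[68,18,93,2,90],[62],[23,97,47]]}
After op 10 (replace /i/0 0): {"i":[0,[61,81],{"kfo":56,"kth":71,"l":95,"s":15},[15,48],{"dze":17,"vbq":33,"zo":17}],"p":[{"cs":84,"sp":96},81,[68,18,93,2,90],[62],[23,97,47]]}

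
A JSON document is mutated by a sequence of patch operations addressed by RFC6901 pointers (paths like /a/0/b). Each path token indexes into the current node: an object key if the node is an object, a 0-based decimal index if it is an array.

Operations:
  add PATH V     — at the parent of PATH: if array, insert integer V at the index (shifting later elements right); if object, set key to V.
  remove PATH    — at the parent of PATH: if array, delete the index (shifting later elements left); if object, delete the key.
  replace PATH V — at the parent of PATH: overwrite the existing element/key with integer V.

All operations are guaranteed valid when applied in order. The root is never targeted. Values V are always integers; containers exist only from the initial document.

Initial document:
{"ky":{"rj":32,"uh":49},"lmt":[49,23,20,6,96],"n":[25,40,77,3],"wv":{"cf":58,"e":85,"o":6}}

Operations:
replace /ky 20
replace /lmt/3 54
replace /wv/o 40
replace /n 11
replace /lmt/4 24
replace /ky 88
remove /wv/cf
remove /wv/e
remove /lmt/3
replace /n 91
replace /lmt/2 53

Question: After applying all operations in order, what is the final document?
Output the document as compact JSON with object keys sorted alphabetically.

After op 1 (replace /ky 20): {"ky":20,"lmt":[49,23,20,6,96],"n":[25,40,77,3],"wv":{"cf":58,"e":85,"o":6}}
After op 2 (replace /lmt/3 54): {"ky":20,"lmt":[49,23,20,54,96],"n":[25,40,77,3],"wv":{"cf":58,"e":85,"o":6}}
After op 3 (replace /wv/o 40): {"ky":20,"lmt":[49,23,20,54,96],"n":[25,40,77,3],"wv":{"cf":58,"e":85,"o":40}}
After op 4 (replace /n 11): {"ky":20,"lmt":[49,23,20,54,96],"n":11,"wv":{"cf":58,"e":85,"o":40}}
After op 5 (replace /lmt/4 24): {"ky":20,"lmt":[49,23,20,54,24],"n":11,"wv":{"cf":58,"e":85,"o":40}}
After op 6 (replace /ky 88): {"ky":88,"lmt":[49,23,20,54,24],"n":11,"wv":{"cf":58,"e":85,"o":40}}
After op 7 (remove /wv/cf): {"ky":88,"lmt":[49,23,20,54,24],"n":11,"wv":{"e":85,"o":40}}
After op 8 (remove /wv/e): {"ky":88,"lmt":[49,23,20,54,24],"n":11,"wv":{"o":40}}
After op 9 (remove /lmt/3): {"ky":88,"lmt":[49,23,20,24],"n":11,"wv":{"o":40}}
After op 10 (replace /n 91): {"ky":88,"lmt":[49,23,20,24],"n":91,"wv":{"o":40}}
After op 11 (replace /lmt/2 53): {"ky":88,"lmt":[49,23,53,24],"n":91,"wv":{"o":40}}

Answer: {"ky":88,"lmt":[49,23,53,24],"n":91,"wv":{"o":40}}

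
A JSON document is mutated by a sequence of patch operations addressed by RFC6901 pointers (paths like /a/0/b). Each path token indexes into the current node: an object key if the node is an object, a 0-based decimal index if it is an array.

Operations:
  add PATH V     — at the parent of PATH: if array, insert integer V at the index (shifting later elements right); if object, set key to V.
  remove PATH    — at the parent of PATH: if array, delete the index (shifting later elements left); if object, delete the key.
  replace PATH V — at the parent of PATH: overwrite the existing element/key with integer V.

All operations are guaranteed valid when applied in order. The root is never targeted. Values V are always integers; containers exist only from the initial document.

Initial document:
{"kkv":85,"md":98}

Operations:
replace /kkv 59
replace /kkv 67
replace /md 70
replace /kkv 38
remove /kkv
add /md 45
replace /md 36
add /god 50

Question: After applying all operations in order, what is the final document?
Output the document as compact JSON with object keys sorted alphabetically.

Answer: {"god":50,"md":36}

Derivation:
After op 1 (replace /kkv 59): {"kkv":59,"md":98}
After op 2 (replace /kkv 67): {"kkv":67,"md":98}
After op 3 (replace /md 70): {"kkv":67,"md":70}
After op 4 (replace /kkv 38): {"kkv":38,"md":70}
After op 5 (remove /kkv): {"md":70}
After op 6 (add /md 45): {"md":45}
After op 7 (replace /md 36): {"md":36}
After op 8 (add /god 50): {"god":50,"md":36}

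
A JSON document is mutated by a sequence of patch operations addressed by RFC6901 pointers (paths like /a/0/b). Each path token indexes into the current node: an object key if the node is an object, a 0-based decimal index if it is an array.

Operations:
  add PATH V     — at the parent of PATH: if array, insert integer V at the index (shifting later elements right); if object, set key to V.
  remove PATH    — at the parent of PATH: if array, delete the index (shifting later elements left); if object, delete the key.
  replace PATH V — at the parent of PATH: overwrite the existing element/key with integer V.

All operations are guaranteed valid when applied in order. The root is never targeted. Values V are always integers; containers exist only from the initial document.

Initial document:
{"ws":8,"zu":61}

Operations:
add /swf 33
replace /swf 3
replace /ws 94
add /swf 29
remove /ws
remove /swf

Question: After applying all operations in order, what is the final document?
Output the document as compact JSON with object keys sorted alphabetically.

Answer: {"zu":61}

Derivation:
After op 1 (add /swf 33): {"swf":33,"ws":8,"zu":61}
After op 2 (replace /swf 3): {"swf":3,"ws":8,"zu":61}
After op 3 (replace /ws 94): {"swf":3,"ws":94,"zu":61}
After op 4 (add /swf 29): {"swf":29,"ws":94,"zu":61}
After op 5 (remove /ws): {"swf":29,"zu":61}
After op 6 (remove /swf): {"zu":61}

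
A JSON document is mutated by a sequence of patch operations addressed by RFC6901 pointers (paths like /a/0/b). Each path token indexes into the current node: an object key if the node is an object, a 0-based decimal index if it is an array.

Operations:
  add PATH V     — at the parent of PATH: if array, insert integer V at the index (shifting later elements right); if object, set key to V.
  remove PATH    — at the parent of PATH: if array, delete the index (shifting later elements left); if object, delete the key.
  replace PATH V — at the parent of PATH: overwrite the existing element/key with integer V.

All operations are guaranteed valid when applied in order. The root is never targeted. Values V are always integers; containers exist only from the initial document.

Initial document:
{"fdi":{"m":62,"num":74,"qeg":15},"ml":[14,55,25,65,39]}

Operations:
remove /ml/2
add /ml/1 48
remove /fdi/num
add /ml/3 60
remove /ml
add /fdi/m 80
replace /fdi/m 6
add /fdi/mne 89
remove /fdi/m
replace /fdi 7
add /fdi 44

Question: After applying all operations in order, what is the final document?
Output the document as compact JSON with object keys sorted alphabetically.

Answer: {"fdi":44}

Derivation:
After op 1 (remove /ml/2): {"fdi":{"m":62,"num":74,"qeg":15},"ml":[14,55,65,39]}
After op 2 (add /ml/1 48): {"fdi":{"m":62,"num":74,"qeg":15},"ml":[14,48,55,65,39]}
After op 3 (remove /fdi/num): {"fdi":{"m":62,"qeg":15},"ml":[14,48,55,65,39]}
After op 4 (add /ml/3 60): {"fdi":{"m":62,"qeg":15},"ml":[14,48,55,60,65,39]}
After op 5 (remove /ml): {"fdi":{"m":62,"qeg":15}}
After op 6 (add /fdi/m 80): {"fdi":{"m":80,"qeg":15}}
After op 7 (replace /fdi/m 6): {"fdi":{"m":6,"qeg":15}}
After op 8 (add /fdi/mne 89): {"fdi":{"m":6,"mne":89,"qeg":15}}
After op 9 (remove /fdi/m): {"fdi":{"mne":89,"qeg":15}}
After op 10 (replace /fdi 7): {"fdi":7}
After op 11 (add /fdi 44): {"fdi":44}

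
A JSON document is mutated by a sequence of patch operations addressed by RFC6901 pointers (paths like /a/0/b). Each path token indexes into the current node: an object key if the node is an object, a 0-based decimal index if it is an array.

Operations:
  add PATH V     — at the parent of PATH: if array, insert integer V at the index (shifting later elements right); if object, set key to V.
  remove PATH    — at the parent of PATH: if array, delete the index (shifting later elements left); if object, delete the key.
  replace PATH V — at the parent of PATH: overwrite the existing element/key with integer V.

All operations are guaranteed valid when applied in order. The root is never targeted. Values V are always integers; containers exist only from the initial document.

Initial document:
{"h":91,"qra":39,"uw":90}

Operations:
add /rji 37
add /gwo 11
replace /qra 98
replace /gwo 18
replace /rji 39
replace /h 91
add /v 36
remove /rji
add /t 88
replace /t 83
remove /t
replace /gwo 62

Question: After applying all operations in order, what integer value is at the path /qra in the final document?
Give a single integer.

After op 1 (add /rji 37): {"h":91,"qra":39,"rji":37,"uw":90}
After op 2 (add /gwo 11): {"gwo":11,"h":91,"qra":39,"rji":37,"uw":90}
After op 3 (replace /qra 98): {"gwo":11,"h":91,"qra":98,"rji":37,"uw":90}
After op 4 (replace /gwo 18): {"gwo":18,"h":91,"qra":98,"rji":37,"uw":90}
After op 5 (replace /rji 39): {"gwo":18,"h":91,"qra":98,"rji":39,"uw":90}
After op 6 (replace /h 91): {"gwo":18,"h":91,"qra":98,"rji":39,"uw":90}
After op 7 (add /v 36): {"gwo":18,"h":91,"qra":98,"rji":39,"uw":90,"v":36}
After op 8 (remove /rji): {"gwo":18,"h":91,"qra":98,"uw":90,"v":36}
After op 9 (add /t 88): {"gwo":18,"h":91,"qra":98,"t":88,"uw":90,"v":36}
After op 10 (replace /t 83): {"gwo":18,"h":91,"qra":98,"t":83,"uw":90,"v":36}
After op 11 (remove /t): {"gwo":18,"h":91,"qra":98,"uw":90,"v":36}
After op 12 (replace /gwo 62): {"gwo":62,"h":91,"qra":98,"uw":90,"v":36}
Value at /qra: 98

Answer: 98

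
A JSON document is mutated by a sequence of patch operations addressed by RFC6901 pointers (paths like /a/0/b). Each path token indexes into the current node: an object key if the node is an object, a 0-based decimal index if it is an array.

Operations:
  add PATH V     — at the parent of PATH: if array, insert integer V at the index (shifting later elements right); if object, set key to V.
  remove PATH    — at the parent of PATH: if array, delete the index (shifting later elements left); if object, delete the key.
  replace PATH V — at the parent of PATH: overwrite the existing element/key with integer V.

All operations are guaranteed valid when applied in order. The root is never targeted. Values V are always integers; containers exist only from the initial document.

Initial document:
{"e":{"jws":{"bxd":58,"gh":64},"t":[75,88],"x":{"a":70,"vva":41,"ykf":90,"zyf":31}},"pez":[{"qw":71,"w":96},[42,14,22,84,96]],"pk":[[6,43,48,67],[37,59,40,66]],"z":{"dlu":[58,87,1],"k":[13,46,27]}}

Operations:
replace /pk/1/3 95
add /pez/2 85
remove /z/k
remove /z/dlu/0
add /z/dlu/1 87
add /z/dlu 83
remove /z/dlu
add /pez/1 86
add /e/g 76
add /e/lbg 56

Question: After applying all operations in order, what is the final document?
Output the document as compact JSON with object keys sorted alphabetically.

Answer: {"e":{"g":76,"jws":{"bxd":58,"gh":64},"lbg":56,"t":[75,88],"x":{"a":70,"vva":41,"ykf":90,"zyf":31}},"pez":[{"qw":71,"w":96},86,[42,14,22,84,96],85],"pk":[[6,43,48,67],[37,59,40,95]],"z":{}}

Derivation:
After op 1 (replace /pk/1/3 95): {"e":{"jws":{"bxd":58,"gh":64},"t":[75,88],"x":{"a":70,"vva":41,"ykf":90,"zyf":31}},"pez":[{"qw":71,"w":96},[42,14,22,84,96]],"pk":[[6,43,48,67],[37,59,40,95]],"z":{"dlu":[58,87,1],"k":[13,46,27]}}
After op 2 (add /pez/2 85): {"e":{"jws":{"bxd":58,"gh":64},"t":[75,88],"x":{"a":70,"vva":41,"ykf":90,"zyf":31}},"pez":[{"qw":71,"w":96},[42,14,22,84,96],85],"pk":[[6,43,48,67],[37,59,40,95]],"z":{"dlu":[58,87,1],"k":[13,46,27]}}
After op 3 (remove /z/k): {"e":{"jws":{"bxd":58,"gh":64},"t":[75,88],"x":{"a":70,"vva":41,"ykf":90,"zyf":31}},"pez":[{"qw":71,"w":96},[42,14,22,84,96],85],"pk":[[6,43,48,67],[37,59,40,95]],"z":{"dlu":[58,87,1]}}
After op 4 (remove /z/dlu/0): {"e":{"jws":{"bxd":58,"gh":64},"t":[75,88],"x":{"a":70,"vva":41,"ykf":90,"zyf":31}},"pez":[{"qw":71,"w":96},[42,14,22,84,96],85],"pk":[[6,43,48,67],[37,59,40,95]],"z":{"dlu":[87,1]}}
After op 5 (add /z/dlu/1 87): {"e":{"jws":{"bxd":58,"gh":64},"t":[75,88],"x":{"a":70,"vva":41,"ykf":90,"zyf":31}},"pez":[{"qw":71,"w":96},[42,14,22,84,96],85],"pk":[[6,43,48,67],[37,59,40,95]],"z":{"dlu":[87,87,1]}}
After op 6 (add /z/dlu 83): {"e":{"jws":{"bxd":58,"gh":64},"t":[75,88],"x":{"a":70,"vva":41,"ykf":90,"zyf":31}},"pez":[{"qw":71,"w":96},[42,14,22,84,96],85],"pk":[[6,43,48,67],[37,59,40,95]],"z":{"dlu":83}}
After op 7 (remove /z/dlu): {"e":{"jws":{"bxd":58,"gh":64},"t":[75,88],"x":{"a":70,"vva":41,"ykf":90,"zyf":31}},"pez":[{"qw":71,"w":96},[42,14,22,84,96],85],"pk":[[6,43,48,67],[37,59,40,95]],"z":{}}
After op 8 (add /pez/1 86): {"e":{"jws":{"bxd":58,"gh":64},"t":[75,88],"x":{"a":70,"vva":41,"ykf":90,"zyf":31}},"pez":[{"qw":71,"w":96},86,[42,14,22,84,96],85],"pk":[[6,43,48,67],[37,59,40,95]],"z":{}}
After op 9 (add /e/g 76): {"e":{"g":76,"jws":{"bxd":58,"gh":64},"t":[75,88],"x":{"a":70,"vva":41,"ykf":90,"zyf":31}},"pez":[{"qw":71,"w":96},86,[42,14,22,84,96],85],"pk":[[6,43,48,67],[37,59,40,95]],"z":{}}
After op 10 (add /e/lbg 56): {"e":{"g":76,"jws":{"bxd":58,"gh":64},"lbg":56,"t":[75,88],"x":{"a":70,"vva":41,"ykf":90,"zyf":31}},"pez":[{"qw":71,"w":96},86,[42,14,22,84,96],85],"pk":[[6,43,48,67],[37,59,40,95]],"z":{}}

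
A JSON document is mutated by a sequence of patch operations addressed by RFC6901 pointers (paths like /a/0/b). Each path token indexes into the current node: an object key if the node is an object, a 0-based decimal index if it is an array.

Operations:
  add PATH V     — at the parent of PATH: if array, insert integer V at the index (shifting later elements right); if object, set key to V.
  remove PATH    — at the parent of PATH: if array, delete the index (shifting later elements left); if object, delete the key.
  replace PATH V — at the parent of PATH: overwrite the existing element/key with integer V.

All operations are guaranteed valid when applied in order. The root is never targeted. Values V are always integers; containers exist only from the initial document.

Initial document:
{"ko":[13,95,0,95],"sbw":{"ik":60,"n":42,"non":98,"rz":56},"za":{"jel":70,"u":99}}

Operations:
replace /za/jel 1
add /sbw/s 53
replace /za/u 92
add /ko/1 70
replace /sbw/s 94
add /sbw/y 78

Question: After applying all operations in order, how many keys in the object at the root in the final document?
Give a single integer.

Answer: 3

Derivation:
After op 1 (replace /za/jel 1): {"ko":[13,95,0,95],"sbw":{"ik":60,"n":42,"non":98,"rz":56},"za":{"jel":1,"u":99}}
After op 2 (add /sbw/s 53): {"ko":[13,95,0,95],"sbw":{"ik":60,"n":42,"non":98,"rz":56,"s":53},"za":{"jel":1,"u":99}}
After op 3 (replace /za/u 92): {"ko":[13,95,0,95],"sbw":{"ik":60,"n":42,"non":98,"rz":56,"s":53},"za":{"jel":1,"u":92}}
After op 4 (add /ko/1 70): {"ko":[13,70,95,0,95],"sbw":{"ik":60,"n":42,"non":98,"rz":56,"s":53},"za":{"jel":1,"u":92}}
After op 5 (replace /sbw/s 94): {"ko":[13,70,95,0,95],"sbw":{"ik":60,"n":42,"non":98,"rz":56,"s":94},"za":{"jel":1,"u":92}}
After op 6 (add /sbw/y 78): {"ko":[13,70,95,0,95],"sbw":{"ik":60,"n":42,"non":98,"rz":56,"s":94,"y":78},"za":{"jel":1,"u":92}}
Size at the root: 3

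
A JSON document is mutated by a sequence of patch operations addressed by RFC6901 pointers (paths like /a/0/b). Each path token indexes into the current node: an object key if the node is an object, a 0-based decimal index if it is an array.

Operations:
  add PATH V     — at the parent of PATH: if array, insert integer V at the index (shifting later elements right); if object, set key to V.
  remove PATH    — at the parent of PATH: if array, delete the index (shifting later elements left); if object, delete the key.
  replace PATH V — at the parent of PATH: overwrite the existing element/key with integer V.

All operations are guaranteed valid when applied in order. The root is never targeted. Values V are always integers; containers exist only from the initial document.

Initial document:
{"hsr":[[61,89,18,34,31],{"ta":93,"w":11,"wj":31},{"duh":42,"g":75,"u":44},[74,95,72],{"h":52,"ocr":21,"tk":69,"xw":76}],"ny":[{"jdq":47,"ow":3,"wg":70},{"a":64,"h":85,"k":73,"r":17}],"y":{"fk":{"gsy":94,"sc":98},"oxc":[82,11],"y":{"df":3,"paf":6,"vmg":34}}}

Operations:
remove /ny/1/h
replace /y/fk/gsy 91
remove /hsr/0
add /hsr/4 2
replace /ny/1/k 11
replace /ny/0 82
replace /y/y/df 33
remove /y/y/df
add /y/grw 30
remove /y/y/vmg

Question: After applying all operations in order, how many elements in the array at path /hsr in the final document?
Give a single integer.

After op 1 (remove /ny/1/h): {"hsr":[[61,89,18,34,31],{"ta":93,"w":11,"wj":31},{"duh":42,"g":75,"u":44},[74,95,72],{"h":52,"ocr":21,"tk":69,"xw":76}],"ny":[{"jdq":47,"ow":3,"wg":70},{"a":64,"k":73,"r":17}],"y":{"fk":{"gsy":94,"sc":98},"oxc":[82,11],"y":{"df":3,"paf":6,"vmg":34}}}
After op 2 (replace /y/fk/gsy 91): {"hsr":[[61,89,18,34,31],{"ta":93,"w":11,"wj":31},{"duh":42,"g":75,"u":44},[74,95,72],{"h":52,"ocr":21,"tk":69,"xw":76}],"ny":[{"jdq":47,"ow":3,"wg":70},{"a":64,"k":73,"r":17}],"y":{"fk":{"gsy":91,"sc":98},"oxc":[82,11],"y":{"df":3,"paf":6,"vmg":34}}}
After op 3 (remove /hsr/0): {"hsr":[{"ta":93,"w":11,"wj":31},{"duh":42,"g":75,"u":44},[74,95,72],{"h":52,"ocr":21,"tk":69,"xw":76}],"ny":[{"jdq":47,"ow":3,"wg":70},{"a":64,"k":73,"r":17}],"y":{"fk":{"gsy":91,"sc":98},"oxc":[82,11],"y":{"df":3,"paf":6,"vmg":34}}}
After op 4 (add /hsr/4 2): {"hsr":[{"ta":93,"w":11,"wj":31},{"duh":42,"g":75,"u":44},[74,95,72],{"h":52,"ocr":21,"tk":69,"xw":76},2],"ny":[{"jdq":47,"ow":3,"wg":70},{"a":64,"k":73,"r":17}],"y":{"fk":{"gsy":91,"sc":98},"oxc":[82,11],"y":{"df":3,"paf":6,"vmg":34}}}
After op 5 (replace /ny/1/k 11): {"hsr":[{"ta":93,"w":11,"wj":31},{"duh":42,"g":75,"u":44},[74,95,72],{"h":52,"ocr":21,"tk":69,"xw":76},2],"ny":[{"jdq":47,"ow":3,"wg":70},{"a":64,"k":11,"r":17}],"y":{"fk":{"gsy":91,"sc":98},"oxc":[82,11],"y":{"df":3,"paf":6,"vmg":34}}}
After op 6 (replace /ny/0 82): {"hsr":[{"ta":93,"w":11,"wj":31},{"duh":42,"g":75,"u":44},[74,95,72],{"h":52,"ocr":21,"tk":69,"xw":76},2],"ny":[82,{"a":64,"k":11,"r":17}],"y":{"fk":{"gsy":91,"sc":98},"oxc":[82,11],"y":{"df":3,"paf":6,"vmg":34}}}
After op 7 (replace /y/y/df 33): {"hsr":[{"ta":93,"w":11,"wj":31},{"duh":42,"g":75,"u":44},[74,95,72],{"h":52,"ocr":21,"tk":69,"xw":76},2],"ny":[82,{"a":64,"k":11,"r":17}],"y":{"fk":{"gsy":91,"sc":98},"oxc":[82,11],"y":{"df":33,"paf":6,"vmg":34}}}
After op 8 (remove /y/y/df): {"hsr":[{"ta":93,"w":11,"wj":31},{"duh":42,"g":75,"u":44},[74,95,72],{"h":52,"ocr":21,"tk":69,"xw":76},2],"ny":[82,{"a":64,"k":11,"r":17}],"y":{"fk":{"gsy":91,"sc":98},"oxc":[82,11],"y":{"paf":6,"vmg":34}}}
After op 9 (add /y/grw 30): {"hsr":[{"ta":93,"w":11,"wj":31},{"duh":42,"g":75,"u":44},[74,95,72],{"h":52,"ocr":21,"tk":69,"xw":76},2],"ny":[82,{"a":64,"k":11,"r":17}],"y":{"fk":{"gsy":91,"sc":98},"grw":30,"oxc":[82,11],"y":{"paf":6,"vmg":34}}}
After op 10 (remove /y/y/vmg): {"hsr":[{"ta":93,"w":11,"wj":31},{"duh":42,"g":75,"u":44},[74,95,72],{"h":52,"ocr":21,"tk":69,"xw":76},2],"ny":[82,{"a":64,"k":11,"r":17}],"y":{"fk":{"gsy":91,"sc":98},"grw":30,"oxc":[82,11],"y":{"paf":6}}}
Size at path /hsr: 5

Answer: 5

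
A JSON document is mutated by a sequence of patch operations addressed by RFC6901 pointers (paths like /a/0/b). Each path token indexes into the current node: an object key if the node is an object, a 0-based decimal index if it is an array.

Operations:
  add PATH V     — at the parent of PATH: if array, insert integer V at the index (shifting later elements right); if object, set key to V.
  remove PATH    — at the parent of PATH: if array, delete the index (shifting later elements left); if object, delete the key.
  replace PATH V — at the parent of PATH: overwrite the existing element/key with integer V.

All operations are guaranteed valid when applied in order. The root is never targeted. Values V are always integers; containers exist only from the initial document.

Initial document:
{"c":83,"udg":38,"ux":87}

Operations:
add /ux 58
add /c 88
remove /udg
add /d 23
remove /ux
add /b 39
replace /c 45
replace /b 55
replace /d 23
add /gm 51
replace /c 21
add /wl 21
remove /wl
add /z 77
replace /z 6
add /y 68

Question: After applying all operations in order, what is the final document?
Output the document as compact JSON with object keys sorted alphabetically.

Answer: {"b":55,"c":21,"d":23,"gm":51,"y":68,"z":6}

Derivation:
After op 1 (add /ux 58): {"c":83,"udg":38,"ux":58}
After op 2 (add /c 88): {"c":88,"udg":38,"ux":58}
After op 3 (remove /udg): {"c":88,"ux":58}
After op 4 (add /d 23): {"c":88,"d":23,"ux":58}
After op 5 (remove /ux): {"c":88,"d":23}
After op 6 (add /b 39): {"b":39,"c":88,"d":23}
After op 7 (replace /c 45): {"b":39,"c":45,"d":23}
After op 8 (replace /b 55): {"b":55,"c":45,"d":23}
After op 9 (replace /d 23): {"b":55,"c":45,"d":23}
After op 10 (add /gm 51): {"b":55,"c":45,"d":23,"gm":51}
After op 11 (replace /c 21): {"b":55,"c":21,"d":23,"gm":51}
After op 12 (add /wl 21): {"b":55,"c":21,"d":23,"gm":51,"wl":21}
After op 13 (remove /wl): {"b":55,"c":21,"d":23,"gm":51}
After op 14 (add /z 77): {"b":55,"c":21,"d":23,"gm":51,"z":77}
After op 15 (replace /z 6): {"b":55,"c":21,"d":23,"gm":51,"z":6}
After op 16 (add /y 68): {"b":55,"c":21,"d":23,"gm":51,"y":68,"z":6}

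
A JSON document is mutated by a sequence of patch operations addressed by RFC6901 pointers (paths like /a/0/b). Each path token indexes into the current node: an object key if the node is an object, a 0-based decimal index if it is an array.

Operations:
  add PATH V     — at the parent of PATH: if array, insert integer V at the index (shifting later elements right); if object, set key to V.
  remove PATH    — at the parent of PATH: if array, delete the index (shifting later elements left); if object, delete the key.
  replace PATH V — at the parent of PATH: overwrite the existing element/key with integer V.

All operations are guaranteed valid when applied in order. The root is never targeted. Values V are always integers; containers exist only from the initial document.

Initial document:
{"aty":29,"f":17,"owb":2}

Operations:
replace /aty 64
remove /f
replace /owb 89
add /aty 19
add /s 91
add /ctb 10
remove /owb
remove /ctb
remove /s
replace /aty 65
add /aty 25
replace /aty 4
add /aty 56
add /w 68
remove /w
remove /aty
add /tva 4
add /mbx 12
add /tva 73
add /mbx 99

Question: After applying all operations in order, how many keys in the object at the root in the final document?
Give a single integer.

Answer: 2

Derivation:
After op 1 (replace /aty 64): {"aty":64,"f":17,"owb":2}
After op 2 (remove /f): {"aty":64,"owb":2}
After op 3 (replace /owb 89): {"aty":64,"owb":89}
After op 4 (add /aty 19): {"aty":19,"owb":89}
After op 5 (add /s 91): {"aty":19,"owb":89,"s":91}
After op 6 (add /ctb 10): {"aty":19,"ctb":10,"owb":89,"s":91}
After op 7 (remove /owb): {"aty":19,"ctb":10,"s":91}
After op 8 (remove /ctb): {"aty":19,"s":91}
After op 9 (remove /s): {"aty":19}
After op 10 (replace /aty 65): {"aty":65}
After op 11 (add /aty 25): {"aty":25}
After op 12 (replace /aty 4): {"aty":4}
After op 13 (add /aty 56): {"aty":56}
After op 14 (add /w 68): {"aty":56,"w":68}
After op 15 (remove /w): {"aty":56}
After op 16 (remove /aty): {}
After op 17 (add /tva 4): {"tva":4}
After op 18 (add /mbx 12): {"mbx":12,"tva":4}
After op 19 (add /tva 73): {"mbx":12,"tva":73}
After op 20 (add /mbx 99): {"mbx":99,"tva":73}
Size at the root: 2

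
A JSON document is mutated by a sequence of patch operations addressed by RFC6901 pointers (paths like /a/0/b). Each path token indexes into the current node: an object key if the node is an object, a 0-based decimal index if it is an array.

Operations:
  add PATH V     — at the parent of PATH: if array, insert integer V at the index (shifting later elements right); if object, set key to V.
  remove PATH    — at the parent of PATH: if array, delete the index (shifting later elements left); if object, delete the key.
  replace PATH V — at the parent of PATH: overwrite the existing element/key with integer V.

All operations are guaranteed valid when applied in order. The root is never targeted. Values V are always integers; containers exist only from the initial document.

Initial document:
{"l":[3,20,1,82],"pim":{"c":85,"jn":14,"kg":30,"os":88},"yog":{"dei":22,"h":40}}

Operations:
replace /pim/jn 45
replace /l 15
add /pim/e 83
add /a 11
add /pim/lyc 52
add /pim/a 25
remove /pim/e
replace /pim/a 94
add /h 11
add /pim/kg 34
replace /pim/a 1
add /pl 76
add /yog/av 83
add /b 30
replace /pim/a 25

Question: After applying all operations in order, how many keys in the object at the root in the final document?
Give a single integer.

After op 1 (replace /pim/jn 45): {"l":[3,20,1,82],"pim":{"c":85,"jn":45,"kg":30,"os":88},"yog":{"dei":22,"h":40}}
After op 2 (replace /l 15): {"l":15,"pim":{"c":85,"jn":45,"kg":30,"os":88},"yog":{"dei":22,"h":40}}
After op 3 (add /pim/e 83): {"l":15,"pim":{"c":85,"e":83,"jn":45,"kg":30,"os":88},"yog":{"dei":22,"h":40}}
After op 4 (add /a 11): {"a":11,"l":15,"pim":{"c":85,"e":83,"jn":45,"kg":30,"os":88},"yog":{"dei":22,"h":40}}
After op 5 (add /pim/lyc 52): {"a":11,"l":15,"pim":{"c":85,"e":83,"jn":45,"kg":30,"lyc":52,"os":88},"yog":{"dei":22,"h":40}}
After op 6 (add /pim/a 25): {"a":11,"l":15,"pim":{"a":25,"c":85,"e":83,"jn":45,"kg":30,"lyc":52,"os":88},"yog":{"dei":22,"h":40}}
After op 7 (remove /pim/e): {"a":11,"l":15,"pim":{"a":25,"c":85,"jn":45,"kg":30,"lyc":52,"os":88},"yog":{"dei":22,"h":40}}
After op 8 (replace /pim/a 94): {"a":11,"l":15,"pim":{"a":94,"c":85,"jn":45,"kg":30,"lyc":52,"os":88},"yog":{"dei":22,"h":40}}
After op 9 (add /h 11): {"a":11,"h":11,"l":15,"pim":{"a":94,"c":85,"jn":45,"kg":30,"lyc":52,"os":88},"yog":{"dei":22,"h":40}}
After op 10 (add /pim/kg 34): {"a":11,"h":11,"l":15,"pim":{"a":94,"c":85,"jn":45,"kg":34,"lyc":52,"os":88},"yog":{"dei":22,"h":40}}
After op 11 (replace /pim/a 1): {"a":11,"h":11,"l":15,"pim":{"a":1,"c":85,"jn":45,"kg":34,"lyc":52,"os":88},"yog":{"dei":22,"h":40}}
After op 12 (add /pl 76): {"a":11,"h":11,"l":15,"pim":{"a":1,"c":85,"jn":45,"kg":34,"lyc":52,"os":88},"pl":76,"yog":{"dei":22,"h":40}}
After op 13 (add /yog/av 83): {"a":11,"h":11,"l":15,"pim":{"a":1,"c":85,"jn":45,"kg":34,"lyc":52,"os":88},"pl":76,"yog":{"av":83,"dei":22,"h":40}}
After op 14 (add /b 30): {"a":11,"b":30,"h":11,"l":15,"pim":{"a":1,"c":85,"jn":45,"kg":34,"lyc":52,"os":88},"pl":76,"yog":{"av":83,"dei":22,"h":40}}
After op 15 (replace /pim/a 25): {"a":11,"b":30,"h":11,"l":15,"pim":{"a":25,"c":85,"jn":45,"kg":34,"lyc":52,"os":88},"pl":76,"yog":{"av":83,"dei":22,"h":40}}
Size at the root: 7

Answer: 7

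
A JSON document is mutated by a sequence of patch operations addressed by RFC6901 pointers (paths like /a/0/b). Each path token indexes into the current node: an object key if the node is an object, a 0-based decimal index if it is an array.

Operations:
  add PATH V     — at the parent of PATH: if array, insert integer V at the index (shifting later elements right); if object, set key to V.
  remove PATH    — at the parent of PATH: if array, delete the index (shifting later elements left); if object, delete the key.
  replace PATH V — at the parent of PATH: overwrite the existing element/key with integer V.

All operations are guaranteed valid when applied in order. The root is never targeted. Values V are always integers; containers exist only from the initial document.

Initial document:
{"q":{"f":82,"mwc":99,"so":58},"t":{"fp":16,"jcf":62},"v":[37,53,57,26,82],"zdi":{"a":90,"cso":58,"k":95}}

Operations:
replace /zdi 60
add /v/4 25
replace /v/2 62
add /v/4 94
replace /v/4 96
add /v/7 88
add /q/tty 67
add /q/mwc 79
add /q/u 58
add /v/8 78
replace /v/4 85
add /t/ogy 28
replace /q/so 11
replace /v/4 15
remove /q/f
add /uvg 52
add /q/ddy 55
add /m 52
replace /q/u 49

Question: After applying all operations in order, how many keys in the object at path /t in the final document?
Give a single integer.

Answer: 3

Derivation:
After op 1 (replace /zdi 60): {"q":{"f":82,"mwc":99,"so":58},"t":{"fp":16,"jcf":62},"v":[37,53,57,26,82],"zdi":60}
After op 2 (add /v/4 25): {"q":{"f":82,"mwc":99,"so":58},"t":{"fp":16,"jcf":62},"v":[37,53,57,26,25,82],"zdi":60}
After op 3 (replace /v/2 62): {"q":{"f":82,"mwc":99,"so":58},"t":{"fp":16,"jcf":62},"v":[37,53,62,26,25,82],"zdi":60}
After op 4 (add /v/4 94): {"q":{"f":82,"mwc":99,"so":58},"t":{"fp":16,"jcf":62},"v":[37,53,62,26,94,25,82],"zdi":60}
After op 5 (replace /v/4 96): {"q":{"f":82,"mwc":99,"so":58},"t":{"fp":16,"jcf":62},"v":[37,53,62,26,96,25,82],"zdi":60}
After op 6 (add /v/7 88): {"q":{"f":82,"mwc":99,"so":58},"t":{"fp":16,"jcf":62},"v":[37,53,62,26,96,25,82,88],"zdi":60}
After op 7 (add /q/tty 67): {"q":{"f":82,"mwc":99,"so":58,"tty":67},"t":{"fp":16,"jcf":62},"v":[37,53,62,26,96,25,82,88],"zdi":60}
After op 8 (add /q/mwc 79): {"q":{"f":82,"mwc":79,"so":58,"tty":67},"t":{"fp":16,"jcf":62},"v":[37,53,62,26,96,25,82,88],"zdi":60}
After op 9 (add /q/u 58): {"q":{"f":82,"mwc":79,"so":58,"tty":67,"u":58},"t":{"fp":16,"jcf":62},"v":[37,53,62,26,96,25,82,88],"zdi":60}
After op 10 (add /v/8 78): {"q":{"f":82,"mwc":79,"so":58,"tty":67,"u":58},"t":{"fp":16,"jcf":62},"v":[37,53,62,26,96,25,82,88,78],"zdi":60}
After op 11 (replace /v/4 85): {"q":{"f":82,"mwc":79,"so":58,"tty":67,"u":58},"t":{"fp":16,"jcf":62},"v":[37,53,62,26,85,25,82,88,78],"zdi":60}
After op 12 (add /t/ogy 28): {"q":{"f":82,"mwc":79,"so":58,"tty":67,"u":58},"t":{"fp":16,"jcf":62,"ogy":28},"v":[37,53,62,26,85,25,82,88,78],"zdi":60}
After op 13 (replace /q/so 11): {"q":{"f":82,"mwc":79,"so":11,"tty":67,"u":58},"t":{"fp":16,"jcf":62,"ogy":28},"v":[37,53,62,26,85,25,82,88,78],"zdi":60}
After op 14 (replace /v/4 15): {"q":{"f":82,"mwc":79,"so":11,"tty":67,"u":58},"t":{"fp":16,"jcf":62,"ogy":28},"v":[37,53,62,26,15,25,82,88,78],"zdi":60}
After op 15 (remove /q/f): {"q":{"mwc":79,"so":11,"tty":67,"u":58},"t":{"fp":16,"jcf":62,"ogy":28},"v":[37,53,62,26,15,25,82,88,78],"zdi":60}
After op 16 (add /uvg 52): {"q":{"mwc":79,"so":11,"tty":67,"u":58},"t":{"fp":16,"jcf":62,"ogy":28},"uvg":52,"v":[37,53,62,26,15,25,82,88,78],"zdi":60}
After op 17 (add /q/ddy 55): {"q":{"ddy":55,"mwc":79,"so":11,"tty":67,"u":58},"t":{"fp":16,"jcf":62,"ogy":28},"uvg":52,"v":[37,53,62,26,15,25,82,88,78],"zdi":60}
After op 18 (add /m 52): {"m":52,"q":{"ddy":55,"mwc":79,"so":11,"tty":67,"u":58},"t":{"fp":16,"jcf":62,"ogy":28},"uvg":52,"v":[37,53,62,26,15,25,82,88,78],"zdi":60}
After op 19 (replace /q/u 49): {"m":52,"q":{"ddy":55,"mwc":79,"so":11,"tty":67,"u":49},"t":{"fp":16,"jcf":62,"ogy":28},"uvg":52,"v":[37,53,62,26,15,25,82,88,78],"zdi":60}
Size at path /t: 3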